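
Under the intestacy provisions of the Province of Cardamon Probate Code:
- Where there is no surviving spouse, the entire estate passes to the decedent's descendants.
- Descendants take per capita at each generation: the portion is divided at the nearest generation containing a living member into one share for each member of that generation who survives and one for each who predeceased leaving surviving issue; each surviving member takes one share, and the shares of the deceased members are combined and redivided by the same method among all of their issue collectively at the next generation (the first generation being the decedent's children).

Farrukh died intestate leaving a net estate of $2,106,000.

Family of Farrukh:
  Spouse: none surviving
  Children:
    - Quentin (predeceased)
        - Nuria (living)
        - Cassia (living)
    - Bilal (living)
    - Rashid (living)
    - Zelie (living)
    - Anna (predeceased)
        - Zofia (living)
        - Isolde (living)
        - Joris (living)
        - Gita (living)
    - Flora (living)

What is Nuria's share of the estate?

The entire $2,106,000 passes to the descendants.
That amount ($2,106,000) is divided at the children's generation into 6 shares of $351,000. Bilal, Rashid, Zelie, and Flora each take $351,000. The 2 shares of the deceased (Quentin and Anna) are combined into a pool of $702,000.
That pool ($702,000) is divided at the grandchildren's generation equally among Nuria, Cassia, Zofia, Isolde, Joris, and Gita: $117,000 each.

Nuria receives $117,000.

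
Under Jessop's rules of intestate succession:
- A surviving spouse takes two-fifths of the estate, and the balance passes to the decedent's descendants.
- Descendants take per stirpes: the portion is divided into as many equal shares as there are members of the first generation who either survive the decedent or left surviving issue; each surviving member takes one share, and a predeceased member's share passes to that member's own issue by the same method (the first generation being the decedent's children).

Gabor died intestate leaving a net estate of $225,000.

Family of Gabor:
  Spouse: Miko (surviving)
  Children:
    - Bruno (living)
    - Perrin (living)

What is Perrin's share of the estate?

Miko takes two-fifths of $225,000 = $90,000. The remaining $135,000 passes to the descendants.
The descendants' portion ($135,000) is divided into 2 shares of $67,500: Bruno and Perrin each take $67,500.

Perrin receives $67,500.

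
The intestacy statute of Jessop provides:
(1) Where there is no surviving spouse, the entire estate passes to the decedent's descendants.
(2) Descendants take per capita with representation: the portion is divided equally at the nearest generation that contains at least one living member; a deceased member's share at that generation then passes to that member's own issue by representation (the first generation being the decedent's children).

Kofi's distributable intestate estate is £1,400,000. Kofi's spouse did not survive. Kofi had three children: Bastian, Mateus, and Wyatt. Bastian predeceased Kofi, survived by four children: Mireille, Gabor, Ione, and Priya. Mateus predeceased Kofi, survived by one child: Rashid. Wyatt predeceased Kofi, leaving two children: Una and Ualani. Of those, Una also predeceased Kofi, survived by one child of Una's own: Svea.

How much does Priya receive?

Priya receives £200,000.

The entire £1,400,000 passes to the descendants.
No child survives, so the initial division is made at the grandchildren's generation.
That amount (£1,400,000) is divided into 7 shares of £200,000: Mireille, Gabor, Ione, Priya, Rashid, and Ualani each take £200,000; Una's £200,000 share passes to Una's issue.
Una's share (£200,000) passes entirely to Svea.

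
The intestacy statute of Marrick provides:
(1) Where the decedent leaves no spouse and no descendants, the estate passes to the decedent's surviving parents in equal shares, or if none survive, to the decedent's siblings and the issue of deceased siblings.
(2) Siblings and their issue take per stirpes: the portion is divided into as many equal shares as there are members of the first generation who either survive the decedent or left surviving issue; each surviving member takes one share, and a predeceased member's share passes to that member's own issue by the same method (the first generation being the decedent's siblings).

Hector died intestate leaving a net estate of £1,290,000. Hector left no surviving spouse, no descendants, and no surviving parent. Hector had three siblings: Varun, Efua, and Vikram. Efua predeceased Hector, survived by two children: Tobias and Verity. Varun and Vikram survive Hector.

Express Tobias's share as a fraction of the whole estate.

Tobias receives 1/6 of the estate.

The entire £1,290,000 passes to the siblings and their issue.
That amount (£1,290,000) is divided into 3 shares of £430,000: Varun and Vikram each take £430,000; Efua's £430,000 share passes to Efua's issue.
Efua's share (£430,000) is divided into 2 shares of £215,000: Tobias and Verity each take £215,000.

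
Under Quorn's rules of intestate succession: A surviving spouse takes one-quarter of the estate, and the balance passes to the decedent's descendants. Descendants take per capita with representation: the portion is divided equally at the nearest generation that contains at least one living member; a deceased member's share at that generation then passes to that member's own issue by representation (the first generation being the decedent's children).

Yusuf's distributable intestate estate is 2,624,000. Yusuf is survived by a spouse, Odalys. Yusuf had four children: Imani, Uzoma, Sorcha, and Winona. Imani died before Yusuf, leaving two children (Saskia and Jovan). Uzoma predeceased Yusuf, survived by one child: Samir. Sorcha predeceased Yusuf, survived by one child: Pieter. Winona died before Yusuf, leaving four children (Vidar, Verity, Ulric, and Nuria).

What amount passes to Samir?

Samir receives 246,000.

Odalys takes one-quarter of 2,624,000 = 656,000. The remaining 1,968,000 passes to the descendants.
No child survives, so the initial division is made at the grandchildren's generation.
The descendants' portion (1,968,000) is divided into 8 shares of 246,000: Saskia, Jovan, Samir, Pieter, Vidar, Verity, Ulric, and Nuria each take 246,000.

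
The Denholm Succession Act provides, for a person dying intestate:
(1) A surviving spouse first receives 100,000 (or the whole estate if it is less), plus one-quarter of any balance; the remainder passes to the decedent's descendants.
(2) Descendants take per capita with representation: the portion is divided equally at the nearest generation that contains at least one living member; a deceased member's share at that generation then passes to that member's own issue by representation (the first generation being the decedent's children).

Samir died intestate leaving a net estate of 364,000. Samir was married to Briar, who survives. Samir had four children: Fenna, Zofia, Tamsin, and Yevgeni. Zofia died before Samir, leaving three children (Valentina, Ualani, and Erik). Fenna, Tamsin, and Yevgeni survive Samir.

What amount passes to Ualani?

Briar first takes 100,000, leaving a balance of 264,000. Briar then takes one-quarter of the balance (66,000), for a total of 166,000. The remaining 198,000 passes to the descendants.
The descendants' portion (198,000) is divided into 4 shares of 49,500: Fenna, Tamsin, and Yevgeni each take 49,500; Zofia's 49,500 share passes to Zofia's issue.
Zofia's share (49,500) is divided into 3 shares of 16,500: Valentina, Ualani, and Erik each take 16,500.

Ualani receives 16,500.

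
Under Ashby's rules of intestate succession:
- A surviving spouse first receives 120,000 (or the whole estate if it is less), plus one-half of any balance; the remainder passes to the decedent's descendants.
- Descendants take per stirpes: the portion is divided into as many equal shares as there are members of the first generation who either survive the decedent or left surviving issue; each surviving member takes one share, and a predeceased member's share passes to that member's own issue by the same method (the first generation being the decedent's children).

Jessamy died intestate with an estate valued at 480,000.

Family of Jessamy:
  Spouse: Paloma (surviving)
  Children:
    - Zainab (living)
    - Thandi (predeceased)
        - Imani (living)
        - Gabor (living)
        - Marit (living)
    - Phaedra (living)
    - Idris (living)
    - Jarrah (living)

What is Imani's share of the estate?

Paloma first takes 120,000, leaving a balance of 360,000. Paloma then takes one-half of the balance (180,000), for a total of 300,000. The remaining 180,000 passes to the descendants.
The descendants' portion (180,000) is divided into 5 shares of 36,000: Zainab, Phaedra, Idris, and Jarrah each take 36,000; Thandi's 36,000 share passes to Thandi's issue.
Thandi's share (36,000) is divided into 3 shares of 12,000: Imani, Gabor, and Marit each take 12,000.

Imani receives 12,000.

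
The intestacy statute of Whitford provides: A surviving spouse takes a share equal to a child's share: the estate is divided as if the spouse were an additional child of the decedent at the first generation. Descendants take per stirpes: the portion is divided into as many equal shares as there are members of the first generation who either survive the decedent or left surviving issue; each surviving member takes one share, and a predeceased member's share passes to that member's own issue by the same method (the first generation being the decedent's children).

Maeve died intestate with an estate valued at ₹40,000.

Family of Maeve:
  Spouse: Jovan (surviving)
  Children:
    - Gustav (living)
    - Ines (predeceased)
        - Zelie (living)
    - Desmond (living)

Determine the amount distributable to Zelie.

Zelie receives ₹10,000.

The spouse counts as an additional share at the children's level, so there are 4 primary shares of ₹10,000. Jovan takes one such share (₹10,000).
The children's combined portion (₹30,000) is divided into 3 shares of ₹10,000: Gustav and Desmond each take ₹10,000; Ines's ₹10,000 share passes to Ines's issue.
Ines's share (₹10,000) passes entirely to Zelie.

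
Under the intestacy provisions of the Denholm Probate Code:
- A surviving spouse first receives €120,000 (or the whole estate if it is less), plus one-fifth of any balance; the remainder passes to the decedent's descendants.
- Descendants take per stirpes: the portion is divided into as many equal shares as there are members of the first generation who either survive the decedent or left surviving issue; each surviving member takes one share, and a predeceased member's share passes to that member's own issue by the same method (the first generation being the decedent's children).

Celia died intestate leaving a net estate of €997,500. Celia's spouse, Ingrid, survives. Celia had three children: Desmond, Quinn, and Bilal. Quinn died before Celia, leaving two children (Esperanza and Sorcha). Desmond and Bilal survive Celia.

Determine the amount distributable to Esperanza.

Ingrid first takes €120,000, leaving a balance of €877,500. Ingrid then takes one-fifth of the balance (€175,500), for a total of €295,500. The remaining €702,000 passes to the descendants.
The descendants' portion (€702,000) is divided into 3 shares of €234,000: Desmond and Bilal each take €234,000; Quinn's €234,000 share passes to Quinn's issue.
Quinn's share (€234,000) is divided into 2 shares of €117,000: Esperanza and Sorcha each take €117,000.

Esperanza receives €117,000.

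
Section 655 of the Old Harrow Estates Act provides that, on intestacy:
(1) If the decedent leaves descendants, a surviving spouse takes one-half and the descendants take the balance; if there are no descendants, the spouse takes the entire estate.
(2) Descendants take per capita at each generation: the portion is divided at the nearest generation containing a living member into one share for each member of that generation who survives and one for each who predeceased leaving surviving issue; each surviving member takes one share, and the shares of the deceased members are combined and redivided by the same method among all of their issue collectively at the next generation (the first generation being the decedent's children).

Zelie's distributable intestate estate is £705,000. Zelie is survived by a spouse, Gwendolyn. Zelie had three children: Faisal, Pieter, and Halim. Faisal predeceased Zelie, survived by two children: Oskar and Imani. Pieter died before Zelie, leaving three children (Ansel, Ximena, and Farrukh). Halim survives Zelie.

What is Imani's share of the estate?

Gwendolyn takes one-half of £705,000 = £352,500. The remaining £352,500 passes to the descendants.
The descendants' portion (£352,500) is divided at the children's generation into 3 shares of £117,500. Halim takes £117,500. The 2 shares of the deceased (Faisal and Pieter) are combined into a pool of £235,000.
That pool (£235,000) is divided at the grandchildren's generation equally among Oskar, Imani, Ansel, Ximena, and Farrukh: £47,000 each.

Imani receives £47,000.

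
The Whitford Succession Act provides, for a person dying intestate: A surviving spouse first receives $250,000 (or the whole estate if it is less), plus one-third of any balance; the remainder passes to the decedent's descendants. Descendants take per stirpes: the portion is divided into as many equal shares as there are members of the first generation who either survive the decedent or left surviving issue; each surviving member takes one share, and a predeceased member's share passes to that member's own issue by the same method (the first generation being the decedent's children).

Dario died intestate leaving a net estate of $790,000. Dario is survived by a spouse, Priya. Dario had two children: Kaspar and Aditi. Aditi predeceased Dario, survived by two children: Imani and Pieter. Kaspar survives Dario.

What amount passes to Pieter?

Pieter receives $90,000.

Priya first takes $250,000, leaving a balance of $540,000. Priya then takes one-third of the balance ($180,000), for a total of $430,000. The remaining $360,000 passes to the descendants.
The descendants' portion ($360,000) is divided into 2 shares of $180,000: Kaspar takes $180,000; Aditi's $180,000 share passes to Aditi's issue.
Aditi's share ($180,000) is divided into 2 shares of $90,000: Imani and Pieter each take $90,000.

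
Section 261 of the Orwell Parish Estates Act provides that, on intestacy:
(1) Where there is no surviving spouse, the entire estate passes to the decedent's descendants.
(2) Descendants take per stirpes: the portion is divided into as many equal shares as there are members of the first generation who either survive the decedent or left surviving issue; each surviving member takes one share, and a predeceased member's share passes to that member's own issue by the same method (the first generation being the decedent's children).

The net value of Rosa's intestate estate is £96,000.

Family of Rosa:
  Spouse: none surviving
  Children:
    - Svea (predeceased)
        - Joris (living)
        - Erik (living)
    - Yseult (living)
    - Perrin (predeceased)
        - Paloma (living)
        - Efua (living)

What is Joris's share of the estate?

Joris receives £16,000.

The entire £96,000 passes to the descendants.
That amount (£96,000) is divided into 3 shares of £32,000: Yseult takes £32,000; Svea's £32,000 share passes to Svea's issue; Perrin's £32,000 share passes to Perrin's issue.
Svea's share (£32,000) is divided into 2 shares of £16,000: Joris and Erik each take £16,000.
Perrin's share (£32,000) is divided into 2 shares of £16,000: Paloma and Efua each take £16,000.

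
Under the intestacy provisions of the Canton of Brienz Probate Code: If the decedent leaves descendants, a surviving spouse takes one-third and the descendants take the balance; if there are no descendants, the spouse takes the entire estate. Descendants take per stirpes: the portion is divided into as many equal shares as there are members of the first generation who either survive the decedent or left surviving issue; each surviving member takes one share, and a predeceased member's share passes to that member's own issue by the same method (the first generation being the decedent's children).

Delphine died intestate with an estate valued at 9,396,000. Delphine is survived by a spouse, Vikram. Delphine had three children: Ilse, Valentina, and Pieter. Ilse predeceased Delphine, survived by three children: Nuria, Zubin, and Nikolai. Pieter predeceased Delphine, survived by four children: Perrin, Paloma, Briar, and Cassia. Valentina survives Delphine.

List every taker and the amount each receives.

Vikram takes one-third of 9,396,000 = 3,132,000. The remaining 6,264,000 passes to the descendants.
The descendants' portion (6,264,000) is divided into 3 shares of 2,088,000: Valentina takes 2,088,000; Ilse's 2,088,000 share passes to Ilse's issue; Pieter's 2,088,000 share passes to Pieter's issue.
Ilse's share (2,088,000) is divided into 3 shares of 696,000: Nuria, Zubin, and Nikolai each take 696,000.
Pieter's share (2,088,000) is divided into 4 shares of 522,000: Perrin, Paloma, Briar, and Cassia each take 522,000.

Vikram: 3,132,000; Nuria: 696,000; Zubin: 696,000; Nikolai: 696,000; Valentina: 2,088,000; Perrin: 522,000; Paloma: 522,000; Briar: 522,000; Cassia: 522,000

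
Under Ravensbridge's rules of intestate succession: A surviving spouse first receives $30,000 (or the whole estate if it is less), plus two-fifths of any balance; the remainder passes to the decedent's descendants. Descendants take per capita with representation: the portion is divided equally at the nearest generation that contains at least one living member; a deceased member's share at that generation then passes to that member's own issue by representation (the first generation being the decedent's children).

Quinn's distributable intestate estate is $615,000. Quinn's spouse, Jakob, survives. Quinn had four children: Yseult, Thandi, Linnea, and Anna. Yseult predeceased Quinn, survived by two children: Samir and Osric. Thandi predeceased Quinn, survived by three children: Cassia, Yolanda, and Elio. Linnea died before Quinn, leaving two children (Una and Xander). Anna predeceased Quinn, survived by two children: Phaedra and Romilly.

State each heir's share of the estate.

Jakob first takes $30,000, leaving a balance of $585,000. Jakob then takes two-fifths of the balance ($234,000), for a total of $264,000. The remaining $351,000 passes to the descendants.
No child survives, so the initial division is made at the grandchildren's generation.
The descendants' portion ($351,000) is divided into 9 shares of $39,000: Samir, Osric, Cassia, Yolanda, Elio, Una, Xander, Phaedra, and Romilly each take $39,000.

Jakob: $264,000; Samir: $39,000; Osric: $39,000; Cassia: $39,000; Yolanda: $39,000; Elio: $39,000; Una: $39,000; Xander: $39,000; Phaedra: $39,000; Romilly: $39,000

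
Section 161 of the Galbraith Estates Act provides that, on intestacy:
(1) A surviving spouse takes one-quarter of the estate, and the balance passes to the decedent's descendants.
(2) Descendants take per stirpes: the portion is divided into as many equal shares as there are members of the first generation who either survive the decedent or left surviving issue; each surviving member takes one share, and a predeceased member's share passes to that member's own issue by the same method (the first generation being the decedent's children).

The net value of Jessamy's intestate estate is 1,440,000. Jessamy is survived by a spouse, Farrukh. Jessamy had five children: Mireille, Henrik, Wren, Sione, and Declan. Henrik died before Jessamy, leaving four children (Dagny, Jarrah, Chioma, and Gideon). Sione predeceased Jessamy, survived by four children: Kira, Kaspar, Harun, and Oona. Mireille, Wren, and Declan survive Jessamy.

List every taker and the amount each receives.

Farrukh takes one-quarter of 1,440,000 = 360,000. The remaining 1,080,000 passes to the descendants.
The descendants' portion (1,080,000) is divided into 5 shares of 216,000: Mireille, Wren, and Declan each take 216,000; Henrik's 216,000 share passes to Henrik's issue; Sione's 216,000 share passes to Sione's issue.
Henrik's share (216,000) is divided into 4 shares of 54,000: Dagny, Jarrah, Chioma, and Gideon each take 54,000.
Sione's share (216,000) is divided into 4 shares of 54,000: Kira, Kaspar, Harun, and Oona each take 54,000.

Farrukh: 360,000; Mireille: 216,000; Dagny: 54,000; Jarrah: 54,000; Chioma: 54,000; Gideon: 54,000; Wren: 216,000; Kira: 54,000; Kaspar: 54,000; Harun: 54,000; Oona: 54,000; Declan: 216,000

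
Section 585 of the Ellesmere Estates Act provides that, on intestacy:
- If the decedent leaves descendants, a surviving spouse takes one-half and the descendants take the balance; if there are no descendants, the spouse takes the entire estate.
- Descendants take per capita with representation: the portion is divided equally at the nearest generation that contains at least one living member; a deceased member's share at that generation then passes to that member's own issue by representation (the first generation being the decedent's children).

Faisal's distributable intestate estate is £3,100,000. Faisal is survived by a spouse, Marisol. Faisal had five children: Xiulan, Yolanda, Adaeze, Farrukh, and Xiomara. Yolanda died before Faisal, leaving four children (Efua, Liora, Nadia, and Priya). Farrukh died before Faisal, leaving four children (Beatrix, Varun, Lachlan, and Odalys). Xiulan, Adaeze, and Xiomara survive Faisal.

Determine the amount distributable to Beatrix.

Beatrix receives £77,500.

Marisol takes one-half of £3,100,000 = £1,550,000. The remaining £1,550,000 passes to the descendants.
The descendants' portion (£1,550,000) is divided into 5 shares of £310,000: Xiulan, Adaeze, and Xiomara each take £310,000; Yolanda's £310,000 share passes to Yolanda's issue; Farrukh's £310,000 share passes to Farrukh's issue.
Yolanda's share (£310,000) is divided into 4 shares of £77,500: Efua, Liora, Nadia, and Priya each take £77,500.
Farrukh's share (£310,000) is divided into 4 shares of £77,500: Beatrix, Varun, Lachlan, and Odalys each take £77,500.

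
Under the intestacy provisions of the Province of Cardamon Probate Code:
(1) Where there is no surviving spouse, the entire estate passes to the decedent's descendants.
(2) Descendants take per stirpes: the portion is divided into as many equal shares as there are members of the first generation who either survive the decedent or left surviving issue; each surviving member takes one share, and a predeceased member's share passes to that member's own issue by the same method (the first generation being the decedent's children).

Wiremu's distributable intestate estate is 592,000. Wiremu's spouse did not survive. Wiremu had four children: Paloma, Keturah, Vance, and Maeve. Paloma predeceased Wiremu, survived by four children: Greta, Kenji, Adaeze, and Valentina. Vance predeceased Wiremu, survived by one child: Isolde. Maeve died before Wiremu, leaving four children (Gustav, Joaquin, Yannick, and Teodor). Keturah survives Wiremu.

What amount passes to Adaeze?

The entire 592,000 passes to the descendants.
That amount (592,000) is divided into 4 shares of 148,000: Keturah takes 148,000; Paloma's 148,000 share passes to Paloma's issue; Vance's 148,000 share passes to Vance's issue; Maeve's 148,000 share passes to Maeve's issue.
Paloma's share (148,000) is divided into 4 shares of 37,000: Greta, Kenji, Adaeze, and Valentina each take 37,000.
Vance's share (148,000) passes entirely to Isolde.
Maeve's share (148,000) is divided into 4 shares of 37,000: Gustav, Joaquin, Yannick, and Teodor each take 37,000.

Adaeze receives 37,000.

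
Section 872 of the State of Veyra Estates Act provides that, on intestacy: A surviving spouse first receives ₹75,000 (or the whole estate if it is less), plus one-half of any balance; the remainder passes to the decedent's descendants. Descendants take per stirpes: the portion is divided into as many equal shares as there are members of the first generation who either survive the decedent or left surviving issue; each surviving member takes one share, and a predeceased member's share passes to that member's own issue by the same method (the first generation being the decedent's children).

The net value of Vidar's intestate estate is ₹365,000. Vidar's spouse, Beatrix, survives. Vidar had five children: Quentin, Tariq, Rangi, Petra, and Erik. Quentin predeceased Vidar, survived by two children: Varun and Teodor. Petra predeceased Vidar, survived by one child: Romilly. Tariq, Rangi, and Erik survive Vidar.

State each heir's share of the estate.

Beatrix: ₹220,000; Varun: ₹14,500; Teodor: ₹14,500; Tariq: ₹29,000; Rangi: ₹29,000; Romilly: ₹29,000; Erik: ₹29,000

Beatrix first takes ₹75,000, leaving a balance of ₹290,000. Beatrix then takes one-half of the balance (₹145,000), for a total of ₹220,000. The remaining ₹145,000 passes to the descendants.
The descendants' portion (₹145,000) is divided into 5 shares of ₹29,000: Tariq, Rangi, and Erik each take ₹29,000; Quentin's ₹29,000 share passes to Quentin's issue; Petra's ₹29,000 share passes to Petra's issue.
Quentin's share (₹29,000) is divided into 2 shares of ₹14,500: Varun and Teodor each take ₹14,500.
Petra's share (₹29,000) passes entirely to Romilly.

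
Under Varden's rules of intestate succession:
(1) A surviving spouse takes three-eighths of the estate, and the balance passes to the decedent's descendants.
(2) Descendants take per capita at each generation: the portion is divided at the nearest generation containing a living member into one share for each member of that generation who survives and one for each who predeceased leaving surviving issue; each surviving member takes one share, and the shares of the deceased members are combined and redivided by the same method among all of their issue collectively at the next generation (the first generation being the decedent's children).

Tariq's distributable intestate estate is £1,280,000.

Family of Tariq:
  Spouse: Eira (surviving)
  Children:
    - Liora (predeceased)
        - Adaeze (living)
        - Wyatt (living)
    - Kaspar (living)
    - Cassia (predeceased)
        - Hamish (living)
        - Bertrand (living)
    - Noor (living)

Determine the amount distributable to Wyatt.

Eira takes three-eighths of £1,280,000 = £480,000. The remaining £800,000 passes to the descendants.
The descendants' portion (£800,000) is divided at the children's generation into 4 shares of £200,000. Kaspar and Noor each take £200,000. The 2 shares of the deceased (Liora and Cassia) are combined into a pool of £400,000.
That pool (£400,000) is divided at the grandchildren's generation equally among Adaeze, Wyatt, Hamish, and Bertrand: £100,000 each.

Wyatt receives £100,000.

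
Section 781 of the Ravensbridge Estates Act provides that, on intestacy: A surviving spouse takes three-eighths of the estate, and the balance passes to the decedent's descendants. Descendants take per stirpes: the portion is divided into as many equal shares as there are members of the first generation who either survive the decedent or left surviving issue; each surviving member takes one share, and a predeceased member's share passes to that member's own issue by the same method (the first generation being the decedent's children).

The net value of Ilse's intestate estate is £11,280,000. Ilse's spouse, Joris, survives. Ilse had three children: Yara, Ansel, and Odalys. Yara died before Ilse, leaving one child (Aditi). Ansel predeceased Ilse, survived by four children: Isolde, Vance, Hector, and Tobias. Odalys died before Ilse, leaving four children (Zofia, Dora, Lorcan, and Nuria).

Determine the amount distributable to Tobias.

Joris takes three-eighths of £11,280,000 = £4,230,000. The remaining £7,050,000 passes to the descendants.
The descendants' portion (£7,050,000) is divided into 3 shares of £2,350,000: Yara's £2,350,000 share passes to Yara's issue; Ansel's £2,350,000 share passes to Ansel's issue; Odalys's £2,350,000 share passes to Odalys's issue.
Yara's share (£2,350,000) passes entirely to Aditi.
Ansel's share (£2,350,000) is divided into 4 shares of £587,500: Isolde, Vance, Hector, and Tobias each take £587,500.
Odalys's share (£2,350,000) is divided into 4 shares of £587,500: Zofia, Dora, Lorcan, and Nuria each take £587,500.

Tobias receives £587,500.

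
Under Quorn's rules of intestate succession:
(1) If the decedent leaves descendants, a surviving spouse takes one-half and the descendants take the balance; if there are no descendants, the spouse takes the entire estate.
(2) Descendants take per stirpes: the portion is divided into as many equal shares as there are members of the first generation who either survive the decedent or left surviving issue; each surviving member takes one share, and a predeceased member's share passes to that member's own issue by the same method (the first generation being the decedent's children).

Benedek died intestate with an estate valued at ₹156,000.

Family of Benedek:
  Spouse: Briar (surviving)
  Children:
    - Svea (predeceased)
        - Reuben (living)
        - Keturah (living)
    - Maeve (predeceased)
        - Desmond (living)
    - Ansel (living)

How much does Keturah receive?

Briar takes one-half of ₹156,000 = ₹78,000. The remaining ₹78,000 passes to the descendants.
The descendants' portion (₹78,000) is divided into 3 shares of ₹26,000: Ansel takes ₹26,000; Svea's ₹26,000 share passes to Svea's issue; Maeve's ₹26,000 share passes to Maeve's issue.
Svea's share (₹26,000) is divided into 2 shares of ₹13,000: Reuben and Keturah each take ₹13,000.
Maeve's share (₹26,000) passes entirely to Desmond.

Keturah receives ₹13,000.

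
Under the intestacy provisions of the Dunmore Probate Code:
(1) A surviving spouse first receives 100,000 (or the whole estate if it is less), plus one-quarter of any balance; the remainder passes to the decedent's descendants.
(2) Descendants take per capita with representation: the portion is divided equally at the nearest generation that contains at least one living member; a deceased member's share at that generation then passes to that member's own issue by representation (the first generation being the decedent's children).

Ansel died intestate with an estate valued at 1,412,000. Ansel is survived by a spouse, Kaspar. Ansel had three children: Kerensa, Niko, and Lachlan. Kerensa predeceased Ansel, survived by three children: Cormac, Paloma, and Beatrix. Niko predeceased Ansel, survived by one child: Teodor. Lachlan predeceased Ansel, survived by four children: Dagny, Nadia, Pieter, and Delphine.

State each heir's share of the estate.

Kaspar first takes 100,000, leaving a balance of 1,312,000. Kaspar then takes one-quarter of the balance (328,000), for a total of 428,000. The remaining 984,000 passes to the descendants.
No child survives, so the initial division is made at the grandchildren's generation.
The descendants' portion (984,000) is divided into 8 shares of 123,000: Cormac, Paloma, Beatrix, Teodor, Dagny, Nadia, Pieter, and Delphine each take 123,000.

Kaspar: 428,000; Cormac: 123,000; Paloma: 123,000; Beatrix: 123,000; Teodor: 123,000; Dagny: 123,000; Nadia: 123,000; Pieter: 123,000; Delphine: 123,000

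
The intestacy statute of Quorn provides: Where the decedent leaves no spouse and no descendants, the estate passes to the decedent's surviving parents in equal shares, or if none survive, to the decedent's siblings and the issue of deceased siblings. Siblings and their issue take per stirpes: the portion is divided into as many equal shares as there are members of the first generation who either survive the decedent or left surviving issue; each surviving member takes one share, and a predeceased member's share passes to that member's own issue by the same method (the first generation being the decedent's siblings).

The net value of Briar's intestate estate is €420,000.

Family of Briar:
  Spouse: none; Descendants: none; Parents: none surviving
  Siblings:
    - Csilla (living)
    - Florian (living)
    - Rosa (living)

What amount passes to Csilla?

The entire €420,000 passes to the siblings and their issue.
That amount (€420,000) is divided into 3 shares of €140,000: Csilla, Florian, and Rosa each take €140,000.

Csilla receives €140,000.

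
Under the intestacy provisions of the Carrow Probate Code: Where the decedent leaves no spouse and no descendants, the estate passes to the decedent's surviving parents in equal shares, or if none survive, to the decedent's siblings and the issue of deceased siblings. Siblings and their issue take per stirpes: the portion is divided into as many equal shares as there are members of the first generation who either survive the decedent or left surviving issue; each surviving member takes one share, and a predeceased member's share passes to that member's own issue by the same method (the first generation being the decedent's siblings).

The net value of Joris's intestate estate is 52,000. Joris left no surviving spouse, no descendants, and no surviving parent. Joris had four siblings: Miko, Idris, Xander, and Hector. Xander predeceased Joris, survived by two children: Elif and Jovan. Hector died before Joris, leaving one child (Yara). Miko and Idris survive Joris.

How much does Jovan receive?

The entire 52,000 passes to the siblings and their issue.
That amount (52,000) is divided into 4 shares of 13,000: Miko and Idris each take 13,000; Xander's 13,000 share passes to Xander's issue; Hector's 13,000 share passes to Hector's issue.
Xander's share (13,000) is divided into 2 shares of 6,500: Elif and Jovan each take 6,500.
Hector's share (13,000) passes entirely to Yara.

Jovan receives 6,500.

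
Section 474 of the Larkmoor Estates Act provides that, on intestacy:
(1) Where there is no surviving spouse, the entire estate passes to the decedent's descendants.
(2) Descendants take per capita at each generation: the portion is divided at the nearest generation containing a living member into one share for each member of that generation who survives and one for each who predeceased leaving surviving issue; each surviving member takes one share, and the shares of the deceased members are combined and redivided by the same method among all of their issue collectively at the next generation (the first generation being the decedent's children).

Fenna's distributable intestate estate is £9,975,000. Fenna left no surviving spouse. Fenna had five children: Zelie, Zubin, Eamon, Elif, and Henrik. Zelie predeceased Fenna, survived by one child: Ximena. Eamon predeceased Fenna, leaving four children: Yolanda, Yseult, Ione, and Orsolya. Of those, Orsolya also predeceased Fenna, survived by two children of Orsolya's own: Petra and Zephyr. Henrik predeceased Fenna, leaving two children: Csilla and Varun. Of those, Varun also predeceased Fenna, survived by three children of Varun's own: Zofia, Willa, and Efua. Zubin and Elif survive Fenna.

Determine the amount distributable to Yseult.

Yseult receives £855,000.

The entire £9,975,000 passes to the descendants.
That amount (£9,975,000) is divided at the children's generation into 5 shares of £1,995,000. Zubin and Elif each take £1,995,000. The 3 shares of the deceased (Zelie, Eamon, and Henrik) are combined into a pool of £5,985,000.
That pool (£5,985,000) is divided at the grandchildren's generation into 7 shares of £855,000. Ximena, Yolanda, Yseult, Ione, and Csilla each take £855,000. The 2 shares of the deceased (Orsolya and Varun) are combined into a pool of £1,710,000.
That pool (£1,710,000) is divided at the great-grandchildren's generation equally among Petra, Zephyr, Zofia, Willa, and Efua: £342,000 each.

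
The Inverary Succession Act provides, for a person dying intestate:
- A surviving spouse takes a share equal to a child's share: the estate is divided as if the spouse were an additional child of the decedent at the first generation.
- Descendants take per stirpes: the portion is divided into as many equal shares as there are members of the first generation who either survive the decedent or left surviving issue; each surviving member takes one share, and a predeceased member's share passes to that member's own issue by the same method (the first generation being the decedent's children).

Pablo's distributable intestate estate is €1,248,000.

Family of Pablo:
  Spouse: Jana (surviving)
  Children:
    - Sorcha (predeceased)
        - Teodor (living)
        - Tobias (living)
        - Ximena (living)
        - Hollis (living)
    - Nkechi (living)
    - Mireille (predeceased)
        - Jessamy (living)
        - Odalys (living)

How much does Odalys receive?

Odalys receives €156,000.

The spouse counts as an additional share at the children's level, so there are 4 primary shares of €312,000. Jana takes one such share (€312,000).
The children's combined portion (€936,000) is divided into 3 shares of €312,000: Nkechi takes €312,000; Sorcha's €312,000 share passes to Sorcha's issue; Mireille's €312,000 share passes to Mireille's issue.
Sorcha's share (€312,000) is divided into 4 shares of €78,000: Teodor, Tobias, Ximena, and Hollis each take €78,000.
Mireille's share (€312,000) is divided into 2 shares of €156,000: Jessamy and Odalys each take €156,000.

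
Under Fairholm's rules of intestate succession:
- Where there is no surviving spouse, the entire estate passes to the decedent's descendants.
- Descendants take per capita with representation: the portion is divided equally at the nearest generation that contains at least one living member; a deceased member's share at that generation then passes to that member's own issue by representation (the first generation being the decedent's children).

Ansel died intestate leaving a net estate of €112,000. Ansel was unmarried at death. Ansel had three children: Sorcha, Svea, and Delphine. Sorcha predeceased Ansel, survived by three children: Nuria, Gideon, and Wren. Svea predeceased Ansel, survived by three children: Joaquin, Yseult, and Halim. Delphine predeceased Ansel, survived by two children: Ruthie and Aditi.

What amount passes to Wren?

The entire €112,000 passes to the descendants.
No child survives, so the initial division is made at the grandchildren's generation.
That amount (€112,000) is divided into 8 shares of €14,000: Nuria, Gideon, Wren, Joaquin, Yseult, Halim, Ruthie, and Aditi each take €14,000.

Wren receives €14,000.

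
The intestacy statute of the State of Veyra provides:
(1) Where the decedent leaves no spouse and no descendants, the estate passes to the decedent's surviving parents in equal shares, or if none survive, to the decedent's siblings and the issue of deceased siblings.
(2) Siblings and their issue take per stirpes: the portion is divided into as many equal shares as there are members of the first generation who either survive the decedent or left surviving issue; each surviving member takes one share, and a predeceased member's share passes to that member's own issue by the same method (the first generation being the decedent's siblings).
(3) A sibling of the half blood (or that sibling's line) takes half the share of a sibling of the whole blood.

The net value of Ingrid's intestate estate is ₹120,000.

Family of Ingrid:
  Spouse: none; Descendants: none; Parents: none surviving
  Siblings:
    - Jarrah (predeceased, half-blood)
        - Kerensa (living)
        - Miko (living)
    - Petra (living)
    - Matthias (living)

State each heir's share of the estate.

The entire ₹120,000 passes to the siblings and their issue.
Counting each half-blood sibling's line as half a unit, there are 5/2 units in ₹120,000, so one unit is ₹48,000. Whole-blood lines (Petra and Matthias) take ₹48,000 each; half-blood lines (Jarrah) take ₹24,000 each.
Jarrah's share (₹24,000) is divided into 2 shares of ₹12,000: Kerensa and Miko each take ₹12,000.

Kerensa: ₹12,000; Miko: ₹12,000; Petra: ₹48,000; Matthias: ₹48,000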